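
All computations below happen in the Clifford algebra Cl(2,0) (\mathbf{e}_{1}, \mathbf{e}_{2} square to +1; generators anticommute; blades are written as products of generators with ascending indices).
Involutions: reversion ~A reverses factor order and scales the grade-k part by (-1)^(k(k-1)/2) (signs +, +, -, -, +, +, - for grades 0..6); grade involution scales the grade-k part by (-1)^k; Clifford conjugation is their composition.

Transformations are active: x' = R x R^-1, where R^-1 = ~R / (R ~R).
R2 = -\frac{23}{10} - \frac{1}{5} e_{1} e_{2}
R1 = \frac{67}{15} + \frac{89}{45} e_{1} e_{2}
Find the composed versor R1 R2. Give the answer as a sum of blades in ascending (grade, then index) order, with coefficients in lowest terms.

Distribute over the terms of R1 (each basis-blade product reordered to ascending indices, repeated generators contracted through their squares):
(\frac{67}{15}) R2 = -\frac{1541}{150} - \frac{67}{75} e_{1} e_{2}
(\frac{89}{45} e_{1} e_{2}) R2 = \frac{89}{225} - \frac{2047}{450} e_{1} e_{2}
Summing the partial products and collecting blades:
Answer: -\frac{889}{90} - \frac{2449}{450} e_{1} e_{2}


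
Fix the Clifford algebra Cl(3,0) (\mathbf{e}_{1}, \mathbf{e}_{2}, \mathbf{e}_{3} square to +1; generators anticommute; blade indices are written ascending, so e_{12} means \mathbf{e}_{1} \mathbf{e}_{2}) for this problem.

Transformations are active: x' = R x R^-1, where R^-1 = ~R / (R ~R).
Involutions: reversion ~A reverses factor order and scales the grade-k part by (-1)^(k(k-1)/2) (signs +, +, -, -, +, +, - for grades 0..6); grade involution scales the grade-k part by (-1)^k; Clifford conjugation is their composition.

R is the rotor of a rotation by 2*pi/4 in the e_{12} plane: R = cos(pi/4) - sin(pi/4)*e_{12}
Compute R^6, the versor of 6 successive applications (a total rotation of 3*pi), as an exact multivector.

Because a rotor carries half the rotation angle, composing 6 copies of this e_{12}-plane rotor multiplies the phase: 6*(pi/4) = \frac{3 \pi}{2}, hence R^6 = cos(\frac{3 \pi}{2}) - sin(\frac{3 \pi}{2})*e_{12}.
cos(\frac{3 \pi}{2}) = 0 and sin(\frac{3 \pi}{2}) = -1, so R^6 = e_{12}. The net rotation is 1*pi (after discarding 1 full turn, each of which contributes a factor -1 to the rotor); the rotor keeps the half-angle phase exactly.
Answer: e_{12}


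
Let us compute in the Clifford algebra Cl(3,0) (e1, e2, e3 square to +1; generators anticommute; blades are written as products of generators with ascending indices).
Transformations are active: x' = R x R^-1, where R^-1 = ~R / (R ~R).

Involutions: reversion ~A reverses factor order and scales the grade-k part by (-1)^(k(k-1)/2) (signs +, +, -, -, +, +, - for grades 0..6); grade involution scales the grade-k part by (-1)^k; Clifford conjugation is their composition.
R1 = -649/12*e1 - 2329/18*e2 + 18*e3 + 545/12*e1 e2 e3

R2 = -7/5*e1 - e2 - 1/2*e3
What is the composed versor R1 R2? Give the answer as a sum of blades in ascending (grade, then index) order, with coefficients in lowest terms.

Distribute over the terms of R2 (each basis-blade product reordered to ascending indices, repeated generators contracted through their squares):
R1 (-7/5*e1) = 4543/60 - 16303/90*e1 e2 + 126/5*e1 e3 - 763/12*e2 e3
R1 (-e2) = 2329/18 + 649/12*e1 e2 + 545/12*e1 e3 + 18*e2 e3
R1 (-1/2*e3) = -9 - 545/24*e1 e2 + 649/24*e1 e3 + 2329/36*e2 e3
Summing the partial products and collecting blades:
Answer: 35299/180 - 53917/360*e1 e2 + 11719/120*e1 e3 + 172/9*e2 e3


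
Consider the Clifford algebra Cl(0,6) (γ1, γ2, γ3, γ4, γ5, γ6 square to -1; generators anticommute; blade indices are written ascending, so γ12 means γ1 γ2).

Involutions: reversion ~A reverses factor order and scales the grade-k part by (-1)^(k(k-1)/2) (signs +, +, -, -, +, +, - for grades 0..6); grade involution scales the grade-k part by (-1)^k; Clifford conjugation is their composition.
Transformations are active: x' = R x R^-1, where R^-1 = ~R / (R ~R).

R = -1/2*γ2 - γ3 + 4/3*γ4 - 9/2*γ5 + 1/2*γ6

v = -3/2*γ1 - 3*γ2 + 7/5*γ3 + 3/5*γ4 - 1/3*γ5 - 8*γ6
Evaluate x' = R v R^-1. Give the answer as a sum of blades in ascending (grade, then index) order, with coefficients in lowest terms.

~R = -1/2*γ2 - γ3 + 4/3*γ4 - 9/2*γ5 + 1/2*γ6, and R ~R = -847/36, so R^-1 = ~R / (-847/36).
R v = 8/5 - 3/4*γ12 - 3/2*γ13 + 2*γ14 - 27/4*γ15 + 3/4*γ16 - 37/10*γ23 + 37/10*γ24 - 40/3*γ25 + 11/2*γ26 - 37/15*γ34 + 199/30*γ35 + 73/10*γ36 + 203/90*γ45 - 329/30*γ46 + 217/6*γ56
Answer: 3/2*γ1 + 12993/4235*γ2 - 5353/4235*γ3 - 3309/4235*γ4 + 12011/12705*γ5 + 33592/4235*γ6


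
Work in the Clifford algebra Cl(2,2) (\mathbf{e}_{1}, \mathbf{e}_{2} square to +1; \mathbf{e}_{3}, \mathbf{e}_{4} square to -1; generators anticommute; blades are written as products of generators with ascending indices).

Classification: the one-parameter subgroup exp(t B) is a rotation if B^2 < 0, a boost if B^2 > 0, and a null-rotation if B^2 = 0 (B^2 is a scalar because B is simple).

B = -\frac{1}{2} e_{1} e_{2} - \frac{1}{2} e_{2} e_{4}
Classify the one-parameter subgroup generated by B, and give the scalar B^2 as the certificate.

B^2 term by term: the squares give (-\frac{1}{2})^2*(e_{1} e_{2})^2 + (-\frac{1}{2})^2*(e_{2} e_{4})^2 = \frac{1}{4}*(-1) + \frac{1}{4}*(+1) = 0 (each basis 2-blade squares to minus the product of its generators' squares); cross terms between blades sharing an index anticommute and cancel. So B^2 = 0.
Answer: null-rotation, certificate B^2 = 0. The scalar 0 is the complete invariant here: its sign names the subgroup type.


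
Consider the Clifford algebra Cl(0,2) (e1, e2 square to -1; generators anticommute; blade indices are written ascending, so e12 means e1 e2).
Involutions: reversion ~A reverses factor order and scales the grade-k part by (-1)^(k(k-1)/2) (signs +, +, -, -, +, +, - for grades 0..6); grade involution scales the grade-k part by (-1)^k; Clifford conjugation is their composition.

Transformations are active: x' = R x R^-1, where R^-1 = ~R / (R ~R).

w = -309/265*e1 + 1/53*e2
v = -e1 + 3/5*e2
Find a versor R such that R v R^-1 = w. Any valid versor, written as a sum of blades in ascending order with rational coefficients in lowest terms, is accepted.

Why this works: both vectors square to -34/25, so q(v) = q(w) and R = v + w = -574/265*e1 + 164/265*e2 carries v to w — its own direction survives, the complement (v - w)/2 flips.
Answer: -574/265*e1 + 164/265*e2


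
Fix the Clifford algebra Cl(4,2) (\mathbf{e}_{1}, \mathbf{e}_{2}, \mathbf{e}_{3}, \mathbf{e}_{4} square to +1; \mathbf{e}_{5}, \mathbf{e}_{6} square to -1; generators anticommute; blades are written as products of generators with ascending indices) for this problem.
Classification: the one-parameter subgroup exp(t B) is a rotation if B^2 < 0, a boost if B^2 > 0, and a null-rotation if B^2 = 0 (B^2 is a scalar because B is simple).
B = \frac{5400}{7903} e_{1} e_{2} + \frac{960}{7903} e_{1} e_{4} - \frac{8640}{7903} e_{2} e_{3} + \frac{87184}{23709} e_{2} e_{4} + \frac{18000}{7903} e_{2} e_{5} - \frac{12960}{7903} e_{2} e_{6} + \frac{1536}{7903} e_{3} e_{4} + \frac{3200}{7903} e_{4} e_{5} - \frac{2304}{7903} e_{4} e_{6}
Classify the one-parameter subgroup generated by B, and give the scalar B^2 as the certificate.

B^2 term by term: the squares give (\frac{5400}{7903})^2*(e_{1} e_{2})^2 + (\frac{960}{7903})^2*(e_{1} e_{4})^2 + (-\frac{8640}{7903})^2*(e_{2} e_{3})^2 + (\frac{87184}{23709})^2*(e_{2} e_{4})^2 + (\frac{18000}{7903})^2*(e_{2} e_{5})^2 + (-\frac{12960}{7903})^2*(e_{2} e_{6})^2 + (\frac{1536}{7903})^2*(e_{3} e_{4})^2 + (\frac{3200}{7903})^2*(e_{4} e_{5})^2 + (-\frac{2304}{7903})^2*(e_{4} e_{6})^2 = \frac{29160000}{62457409}*(-1) + \frac{921600}{62457409}*(-1) + \frac{74649600}{62457409}*(-1) + \frac{7601049856}{562116681}*(-1) + \frac{324000000}{62457409}*(+1) + \frac{167961600}{62457409}*(+1) + \frac{2359296}{62457409}*(-1) + \frac{10240000}{62457409}*(+1) + \frac{5308416}{62457409}*(+1) = -\frac{64}{9} (each basis 2-blade squares to minus the product of its generators' squares); cross terms between blades sharing an index anticommute and cancel; the commuting (index-disjoint) pairs give grade-4 terms 2*c*c'*(blade product), which cancel blade by blade — e_{1} e_{2} e_{3} e_{4}: \frac{16588800}{62457409} - \frac{16588800}{62457409} = 0; e_{1} e_{2} e_{4} e_{5}: \frac{34560000}{62457409} - \frac{34560000}{62457409} = 0; e_{1} e_{2} e_{4} e_{6}: -\frac{24883200}{62457409} + \frac{24883200}{62457409} = 0; e_{2} e_{3} e_{4} e_{5}: -\frac{55296000}{62457409} + \frac{55296000}{62457409} = 0; e_{2} e_{3} e_{4} e_{6}: \frac{39813120}{62457409} - \frac{39813120}{62457409} = 0; e_{2} e_{4} e_{5} e_{6}: \frac{82944000}{62457409} - \frac{82944000}{62457409} = 0 — confirming B is simple. So B^2 = -\frac{64}{9}.
Answer: rotation, certificate B^2 = -\frac{64}{9}. One invariant decides it: the square -\frac{64}{9} survives every conjugation, and its sign is exactly the classification.


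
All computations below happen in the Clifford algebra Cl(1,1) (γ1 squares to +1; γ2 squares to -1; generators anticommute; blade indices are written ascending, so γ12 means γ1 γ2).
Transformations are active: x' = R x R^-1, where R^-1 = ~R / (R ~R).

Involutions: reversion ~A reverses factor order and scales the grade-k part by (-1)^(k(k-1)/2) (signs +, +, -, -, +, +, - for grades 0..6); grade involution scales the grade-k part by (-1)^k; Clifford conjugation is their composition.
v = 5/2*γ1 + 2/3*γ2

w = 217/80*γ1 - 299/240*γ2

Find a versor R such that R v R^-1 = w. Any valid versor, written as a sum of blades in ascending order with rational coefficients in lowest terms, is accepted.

Why this works: both vectors square to 209/36, so q(v) = q(w) and R = v + w = 417/80*γ1 - 139/240*γ2 carries v to w — its own direction survives, the complement (v - w)/2 flips.
Answer: 417/80*γ1 - 139/240*γ2


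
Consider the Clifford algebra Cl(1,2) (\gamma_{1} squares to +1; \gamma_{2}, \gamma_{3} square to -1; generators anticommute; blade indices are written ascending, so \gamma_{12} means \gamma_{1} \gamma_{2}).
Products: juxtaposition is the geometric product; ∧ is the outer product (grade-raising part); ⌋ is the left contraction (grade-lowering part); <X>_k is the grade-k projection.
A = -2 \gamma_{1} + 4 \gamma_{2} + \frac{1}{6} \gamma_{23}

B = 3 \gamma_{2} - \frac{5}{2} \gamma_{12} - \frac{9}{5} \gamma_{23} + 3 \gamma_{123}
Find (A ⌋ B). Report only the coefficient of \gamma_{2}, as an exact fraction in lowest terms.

step 1: -\frac{117}{10} - \frac{21}{2} \gamma_{1} + 5 \gamma_{2} + \frac{36}{5} \gamma_{3} + 12 \gamma_{13} - 6 \gamma_{23}
Answer: 5


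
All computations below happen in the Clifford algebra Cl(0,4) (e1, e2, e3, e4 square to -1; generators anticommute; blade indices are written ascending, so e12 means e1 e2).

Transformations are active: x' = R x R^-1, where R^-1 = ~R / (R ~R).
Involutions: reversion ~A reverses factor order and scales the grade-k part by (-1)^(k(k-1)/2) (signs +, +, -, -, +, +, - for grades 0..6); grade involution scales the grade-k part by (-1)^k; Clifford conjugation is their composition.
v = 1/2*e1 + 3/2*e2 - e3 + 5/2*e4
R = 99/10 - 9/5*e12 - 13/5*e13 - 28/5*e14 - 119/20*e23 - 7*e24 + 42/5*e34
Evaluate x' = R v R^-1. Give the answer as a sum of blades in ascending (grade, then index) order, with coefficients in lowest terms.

~R = 99/10 + 9/5*e12 + 13/5*e13 + 28/5*e14 + 119/20*e23 + 7*e24 - 42/5*e34, and R ~R = 117733/400, so R^-1 = ~R / (117733/400).
R v = 381/20*e1 + 51/2*e2 - 329/8*e3 + 61/20*e4 + 109/40*e123 + 2/5*e124 - 79/10*e134 - 371/40*e234
Answer: 4311/21406*e1 - 5365/21406*e2 - 2473/973*e3 - 5459/3058*e4


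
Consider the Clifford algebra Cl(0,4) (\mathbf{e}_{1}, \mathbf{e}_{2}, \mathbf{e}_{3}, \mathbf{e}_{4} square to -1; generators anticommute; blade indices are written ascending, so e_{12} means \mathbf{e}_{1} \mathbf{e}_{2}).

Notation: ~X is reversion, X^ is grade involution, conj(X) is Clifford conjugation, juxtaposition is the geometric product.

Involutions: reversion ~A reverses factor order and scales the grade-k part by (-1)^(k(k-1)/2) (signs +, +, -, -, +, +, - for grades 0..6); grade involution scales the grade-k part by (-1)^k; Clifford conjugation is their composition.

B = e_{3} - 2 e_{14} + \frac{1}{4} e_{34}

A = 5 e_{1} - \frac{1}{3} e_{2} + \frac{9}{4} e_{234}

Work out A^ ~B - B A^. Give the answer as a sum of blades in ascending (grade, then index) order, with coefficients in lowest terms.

first term: -\frac{9}{16} e_{2} + 10 e_{4} - 5 e_{13} + \frac{1}{3} e_{23} - \frac{9}{4} e_{24} - \frac{9}{2} e_{123} - \frac{2}{3} e_{124} + \frac{5}{4} e_{134} - \frac{1}{12} e_{234}
second term: \frac{9}{16} e_{2} + 10 e_{4} + 5 e_{13} - \frac{1}{3} e_{23} - \frac{9}{4} e_{24} - \frac{9}{2} e_{123} + \frac{2}{3} e_{124} - \frac{5}{4} e_{134} + \frac{1}{12} e_{234}
Answer: -\frac{9}{8} e_{2} - 10 e_{13} + \frac{2}{3} e_{23} - \frac{4}{3} e_{124} + \frac{5}{2} e_{134} - \frac{1}{6} e_{234}


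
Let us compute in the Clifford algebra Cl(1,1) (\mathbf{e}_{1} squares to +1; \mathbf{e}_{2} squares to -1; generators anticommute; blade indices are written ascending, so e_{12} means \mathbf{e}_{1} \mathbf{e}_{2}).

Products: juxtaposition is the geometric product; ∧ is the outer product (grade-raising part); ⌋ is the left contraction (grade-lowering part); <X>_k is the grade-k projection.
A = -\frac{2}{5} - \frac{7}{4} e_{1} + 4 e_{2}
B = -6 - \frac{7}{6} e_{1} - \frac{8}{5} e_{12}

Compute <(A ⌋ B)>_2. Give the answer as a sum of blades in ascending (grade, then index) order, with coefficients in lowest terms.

step 1: \frac{533}{120} - \frac{89}{15} e_{1} + \frac{14}{5} e_{2} + \frac{16}{25} e_{12}
step 2: \frac{16}{25} e_{12}
Answer: \frac{16}{25} e_{12}


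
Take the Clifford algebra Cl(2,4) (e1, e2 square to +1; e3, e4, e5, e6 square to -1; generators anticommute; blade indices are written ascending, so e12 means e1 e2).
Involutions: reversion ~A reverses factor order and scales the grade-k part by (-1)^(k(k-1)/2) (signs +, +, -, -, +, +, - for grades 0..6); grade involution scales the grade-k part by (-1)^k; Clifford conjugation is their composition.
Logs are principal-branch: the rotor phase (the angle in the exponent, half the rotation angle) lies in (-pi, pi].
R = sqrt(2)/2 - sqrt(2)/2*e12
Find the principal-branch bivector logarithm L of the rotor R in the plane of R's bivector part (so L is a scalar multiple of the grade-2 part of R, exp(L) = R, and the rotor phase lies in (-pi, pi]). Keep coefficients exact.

The scalar part of R is sqrt(2)/2, and that scalar determines the rotor phase on the principal branch; recovering the unit plane as bivector-part over sine of the phase gives L = phase * plane.
Concretely: cos(phase) = sqrt(2)/2 gives phase = ±pi/4, and since phase/sin(phase) is even the sign is immaterial: L = (phase/sin(phase)) * <R>_2 = (sqrt(2)*pi/4) * <R>_2.
Answer: -pi/4*e12


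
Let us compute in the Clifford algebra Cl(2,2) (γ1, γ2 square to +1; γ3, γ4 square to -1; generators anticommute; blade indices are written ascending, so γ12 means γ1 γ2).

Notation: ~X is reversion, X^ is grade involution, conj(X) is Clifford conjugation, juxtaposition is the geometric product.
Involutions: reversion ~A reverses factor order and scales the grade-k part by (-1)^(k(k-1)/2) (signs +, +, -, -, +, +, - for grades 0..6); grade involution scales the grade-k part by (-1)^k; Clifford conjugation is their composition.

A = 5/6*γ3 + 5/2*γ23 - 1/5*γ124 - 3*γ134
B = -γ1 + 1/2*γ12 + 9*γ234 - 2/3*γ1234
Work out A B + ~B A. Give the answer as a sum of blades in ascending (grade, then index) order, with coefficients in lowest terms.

first term: -2*γ2 - 2/15*γ3 + 113/5*γ4 + 27*γ12 + 83/60*γ13 - 5/3*γ14 + 77/10*γ24 + 3*γ34 - 25/12*γ123 + 5/9*γ124 - 3/2*γ234
second term: 2*γ2 + 2/15*γ3 - 113/5*γ4 + 27*γ12 - 17/60*γ13 - 5/3*γ14 - 73/10*γ24 + 3*γ34 - 35/12*γ123 - 5/9*γ124 - 3/2*γ234
Answer: 54*γ12 + 11/10*γ13 - 10/3*γ14 + 2/5*γ24 + 6*γ34 - 5*γ123 - 3*γ234


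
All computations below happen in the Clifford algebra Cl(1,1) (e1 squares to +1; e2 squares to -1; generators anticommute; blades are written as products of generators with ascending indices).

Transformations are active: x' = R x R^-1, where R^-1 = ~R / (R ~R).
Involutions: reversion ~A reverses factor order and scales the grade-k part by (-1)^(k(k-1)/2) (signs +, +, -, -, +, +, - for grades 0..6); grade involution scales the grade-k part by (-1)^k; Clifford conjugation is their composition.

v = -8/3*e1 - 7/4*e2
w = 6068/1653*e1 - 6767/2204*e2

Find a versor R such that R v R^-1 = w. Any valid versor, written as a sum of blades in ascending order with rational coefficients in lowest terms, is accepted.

Since q(v) = q(w) = 583/144, the sum R = v + w = 1660/1653*e1 - 2656/551*e2 does the job whenever invertible.
Answer: 1660/1653*e1 - 2656/551*e2


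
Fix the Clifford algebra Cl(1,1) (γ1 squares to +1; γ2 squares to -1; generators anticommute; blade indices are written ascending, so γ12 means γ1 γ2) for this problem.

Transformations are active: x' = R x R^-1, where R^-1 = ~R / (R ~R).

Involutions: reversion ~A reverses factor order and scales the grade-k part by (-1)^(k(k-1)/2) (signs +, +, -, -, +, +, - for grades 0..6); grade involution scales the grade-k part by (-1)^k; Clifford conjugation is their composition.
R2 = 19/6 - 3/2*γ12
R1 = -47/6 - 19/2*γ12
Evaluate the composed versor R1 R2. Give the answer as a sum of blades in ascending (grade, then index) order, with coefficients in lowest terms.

Distribute over the terms of R1 (each basis-blade product reordered to ascending indices, repeated generators contracted through their squares):
(-47/6) R2 = -893/36 + 47/4*γ12
(-19/2*γ12) R2 = 57/4 - 361/12*γ12
Summing the partial products and collecting blades:
Answer: -95/9 - 55/3*γ12


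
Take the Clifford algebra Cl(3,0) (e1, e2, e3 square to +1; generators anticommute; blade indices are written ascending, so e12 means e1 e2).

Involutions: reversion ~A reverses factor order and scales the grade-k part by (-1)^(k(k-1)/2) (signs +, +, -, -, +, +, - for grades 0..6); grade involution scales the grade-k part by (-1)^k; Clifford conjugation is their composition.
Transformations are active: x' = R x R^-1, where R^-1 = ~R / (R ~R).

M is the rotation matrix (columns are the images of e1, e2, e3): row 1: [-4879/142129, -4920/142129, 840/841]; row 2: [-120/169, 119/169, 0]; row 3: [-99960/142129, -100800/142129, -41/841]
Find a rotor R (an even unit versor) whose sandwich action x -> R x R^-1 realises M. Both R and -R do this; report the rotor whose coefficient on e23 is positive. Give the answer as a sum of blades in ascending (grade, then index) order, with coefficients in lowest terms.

Method: write R = a + b12*e12 + b13*e13 + b23*e23 with a^2 + b12^2 + b13^2 + b23^2 = 1 (so R^-1 = ~R). Expanding the columns R e_j ~R gives tr M = 4a^2 - 1 and, from the antisymmetric part, M21 - M12 = -4a*b12, M13 - M31 = 4a*b13, M32 - M23 = -4a*b23.
Here tr M = 88271/142129, so a^2 = (1 + tr M)/4 = 57600/142129 and a = ±240/377. Taking a = 240/377: M21 - M12 = -96000/142129, M13 - M31 = 241920/142129, M32 - M23 = -100800/142129, giving b12 = 100/377, b13 = 252/377, b23 = 105/377, i.e. R = 240/377 + 100/377*e12 + 252/377*e13 + 105/377*e23.
Its e23 coefficient is already positive.
Answer: 240/377 + 100/377*e12 + 252/377*e13 + 105/377*e23. Sheet selection: the two-to-one cover makes ±R indistinguishable at the matrix level (trace 88271/142129), so uniqueness comes from the required sign on e23.


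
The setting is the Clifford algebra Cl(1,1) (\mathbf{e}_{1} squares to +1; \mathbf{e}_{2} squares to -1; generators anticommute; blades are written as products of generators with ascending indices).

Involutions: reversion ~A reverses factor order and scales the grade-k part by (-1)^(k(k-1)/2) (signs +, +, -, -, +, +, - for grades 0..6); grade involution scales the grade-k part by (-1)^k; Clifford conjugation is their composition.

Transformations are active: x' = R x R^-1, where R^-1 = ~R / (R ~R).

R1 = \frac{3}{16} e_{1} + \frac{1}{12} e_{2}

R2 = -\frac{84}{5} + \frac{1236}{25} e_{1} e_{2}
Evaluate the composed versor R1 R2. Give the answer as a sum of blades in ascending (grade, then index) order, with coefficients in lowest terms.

Distribute over the terms of R1 (each basis-blade product reordered to ascending indices, repeated generators contracted through their squares):
(\frac{3}{16} e_{1}) R2 = -\frac{63}{20} e_{1} + \frac{927}{100} e_{2}
(\frac{1}{12} e_{2}) R2 = \frac{103}{25} e_{1} - \frac{7}{5} e_{2}
Summing the partial products and collecting blades:
Answer: \frac{97}{100} e_{1} + \frac{787}{100} e_{2}


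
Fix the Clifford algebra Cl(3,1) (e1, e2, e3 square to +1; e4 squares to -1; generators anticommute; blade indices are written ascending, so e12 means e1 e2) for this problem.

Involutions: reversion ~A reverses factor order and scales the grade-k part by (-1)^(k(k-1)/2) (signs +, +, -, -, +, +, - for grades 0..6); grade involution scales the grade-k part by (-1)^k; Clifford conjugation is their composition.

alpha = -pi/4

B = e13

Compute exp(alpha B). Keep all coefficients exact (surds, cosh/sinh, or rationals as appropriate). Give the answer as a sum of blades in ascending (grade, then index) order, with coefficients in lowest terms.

B^2 = (1)^2*(e13)^2 = 1*(-1) = -1 (a basis 2-blade squares to minus the product of its generators' squares).
B^2 = -1 — the negative square puts this in the circular regime; l = 1, alpha*l = -pi/4, so exp(alpha B) = cos(-pi/4) + (sin(-pi/4)/1)*B = sqrt(2)/2 + (-sqrt(2)/2)*B.
Answer: sqrt(2)/2 - sqrt(2)/2*e13


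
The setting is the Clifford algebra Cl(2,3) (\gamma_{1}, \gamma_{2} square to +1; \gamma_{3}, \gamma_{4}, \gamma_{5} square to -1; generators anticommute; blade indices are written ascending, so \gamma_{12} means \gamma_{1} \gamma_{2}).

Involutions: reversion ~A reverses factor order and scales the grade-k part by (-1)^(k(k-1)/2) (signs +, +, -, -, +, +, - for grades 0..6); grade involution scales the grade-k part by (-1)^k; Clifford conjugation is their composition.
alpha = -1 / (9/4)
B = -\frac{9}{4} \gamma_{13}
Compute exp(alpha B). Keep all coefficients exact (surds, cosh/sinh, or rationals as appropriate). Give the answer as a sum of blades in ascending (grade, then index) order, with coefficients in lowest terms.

B^2 = (-\frac{9}{4})^2*(\gamma_{13})^2 = \frac{81}{16}*(+1) = \frac{81}{16} (a basis 2-blade squares to minus the product of its generators' squares).
B^2 = \frac{81}{16} — the positive square puts this in the hyperbolic regime; l = \frac{9}{4}, alpha*l = -1, so exp(alpha B) = cosh(-1) + (sinh(-1)/(\frac{9}{4}))*B = \cosh{\left(1 \right)} + (- \frac{4 \sinh{\left(1 \right)}}{9})*B.
Answer: \cosh{\left(1 \right)} + \sinh{\left(1 \right)} \gamma_{13}


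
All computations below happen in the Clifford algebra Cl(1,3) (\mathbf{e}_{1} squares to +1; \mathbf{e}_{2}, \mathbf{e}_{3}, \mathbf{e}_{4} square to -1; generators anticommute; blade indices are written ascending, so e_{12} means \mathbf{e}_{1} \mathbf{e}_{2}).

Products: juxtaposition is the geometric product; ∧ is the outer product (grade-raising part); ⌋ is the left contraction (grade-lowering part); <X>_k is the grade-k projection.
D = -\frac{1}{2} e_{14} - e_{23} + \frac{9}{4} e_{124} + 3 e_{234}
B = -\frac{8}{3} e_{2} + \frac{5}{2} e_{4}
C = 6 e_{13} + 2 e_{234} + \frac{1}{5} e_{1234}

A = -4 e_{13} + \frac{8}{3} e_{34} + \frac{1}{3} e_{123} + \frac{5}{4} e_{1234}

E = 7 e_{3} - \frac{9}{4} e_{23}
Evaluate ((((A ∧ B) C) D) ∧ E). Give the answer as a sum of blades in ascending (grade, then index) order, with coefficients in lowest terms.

step 1: -\frac{32}{3} e_{123} - 10 e_{134} - \frac{64}{9} e_{234} + \frac{5}{6} e_{1234}
step 2: -\frac{259}{18} + \frac{139}{45} e_{1} + 66 e_{2} - \frac{868}{15} e_{4} + 20 e_{12} + \frac{64}{3} e_{14} - 5 e_{24} + \frac{128}{3} e_{124}
step 3: -\frac{320}{3} + \frac{2411}{60} e_{1} - \frac{80}{3} e_{2} + 51 e_{3} + \frac{3911}{90} e_{4} + \frac{1277}{10} e_{12} + 148 e_{13} + \frac{5605}{36} e_{14} + \frac{16919}{90} e_{23} + \frac{339}{20} e_{24} - 203 e_{34} - \frac{3019}{45} e_{123} + \frac{5}{8} e_{124} - \frac{52}{3} e_{134} + \frac{147}{10} e_{234} - \frac{181}{15} e_{1234}
step 4: -\frac{2240}{3} e_{3} + \frac{16877}{60} e_{13} + \frac{160}{3} e_{23} - \frac{27377}{90} e_{34} + \frac{64279}{80} e_{123} - \frac{39235}{36} e_{134} - \frac{8657}{40} e_{234} - \frac{5675}{16} e_{1234}
Answer: -\frac{2240}{3} e_{3} + \frac{16877}{60} e_{13} + \frac{160}{3} e_{23} - \frac{27377}{90} e_{34} + \frac{64279}{80} e_{123} - \frac{39235}{36} e_{134} - \frac{8657}{40} e_{234} - \frac{5675}{16} e_{1234}


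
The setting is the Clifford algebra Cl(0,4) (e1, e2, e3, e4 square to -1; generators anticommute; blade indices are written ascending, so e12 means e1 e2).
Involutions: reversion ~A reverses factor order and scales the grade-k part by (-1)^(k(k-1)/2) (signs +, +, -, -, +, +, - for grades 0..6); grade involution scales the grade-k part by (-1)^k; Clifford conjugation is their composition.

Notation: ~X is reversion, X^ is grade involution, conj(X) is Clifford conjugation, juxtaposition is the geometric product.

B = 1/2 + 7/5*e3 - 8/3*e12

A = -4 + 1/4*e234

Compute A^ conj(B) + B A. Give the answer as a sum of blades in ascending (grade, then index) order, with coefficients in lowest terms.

first term: -2 + 28/5*e3 - 32/3*e12 + 7/20*e24 - 2/3*e134 - 1/8*e234
second term: -2 - 28/5*e3 + 32/3*e12 + 7/20*e24 + 2/3*e134 + 1/8*e234
Answer: -4 + 7/10*e24


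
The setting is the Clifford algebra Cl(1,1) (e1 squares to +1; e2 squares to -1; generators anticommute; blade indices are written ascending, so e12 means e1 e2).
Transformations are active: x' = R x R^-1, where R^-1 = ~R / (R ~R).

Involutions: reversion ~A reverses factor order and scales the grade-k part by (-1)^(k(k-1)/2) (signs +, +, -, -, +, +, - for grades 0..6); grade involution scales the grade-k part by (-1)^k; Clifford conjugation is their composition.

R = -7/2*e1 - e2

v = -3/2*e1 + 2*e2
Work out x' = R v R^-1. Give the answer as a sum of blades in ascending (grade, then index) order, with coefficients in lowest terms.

~R = -7/2*e1 - e2, and R ~R = 45/4, so R^-1 = ~R / (45/4).
R v = 29/4 - 17/2*e12
Answer: -271/90*e1 - 148/45*e2


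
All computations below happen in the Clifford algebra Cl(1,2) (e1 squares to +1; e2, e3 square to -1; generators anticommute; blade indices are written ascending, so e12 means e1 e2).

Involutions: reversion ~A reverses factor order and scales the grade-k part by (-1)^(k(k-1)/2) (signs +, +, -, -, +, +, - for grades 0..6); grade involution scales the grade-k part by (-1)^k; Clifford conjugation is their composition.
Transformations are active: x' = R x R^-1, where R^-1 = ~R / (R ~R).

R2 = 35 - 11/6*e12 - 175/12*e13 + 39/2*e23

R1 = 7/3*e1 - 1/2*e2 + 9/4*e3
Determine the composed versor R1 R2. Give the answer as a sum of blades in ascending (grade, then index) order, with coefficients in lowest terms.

Distribute over the terms of R1 (each basis-blade product reordered to ascending indices, repeated generators contracted through their squares):
(7/3*e1) R2 = 245/3*e1 - 77/18*e2 - 1225/36*e3 + 91/2*e123
(-1/2*e2) R2 = 11/12*e1 - 35/2*e2 + 39/4*e3 - 175/24*e123
(9/4*e3) R2 = -525/16*e1 + 351/8*e2 + 315/4*e3 - 33/8*e123
Summing the partial products and collecting blades:
Answer: 2389/48*e1 + 1591/72*e2 + 1961/36*e3 + 409/12*e123


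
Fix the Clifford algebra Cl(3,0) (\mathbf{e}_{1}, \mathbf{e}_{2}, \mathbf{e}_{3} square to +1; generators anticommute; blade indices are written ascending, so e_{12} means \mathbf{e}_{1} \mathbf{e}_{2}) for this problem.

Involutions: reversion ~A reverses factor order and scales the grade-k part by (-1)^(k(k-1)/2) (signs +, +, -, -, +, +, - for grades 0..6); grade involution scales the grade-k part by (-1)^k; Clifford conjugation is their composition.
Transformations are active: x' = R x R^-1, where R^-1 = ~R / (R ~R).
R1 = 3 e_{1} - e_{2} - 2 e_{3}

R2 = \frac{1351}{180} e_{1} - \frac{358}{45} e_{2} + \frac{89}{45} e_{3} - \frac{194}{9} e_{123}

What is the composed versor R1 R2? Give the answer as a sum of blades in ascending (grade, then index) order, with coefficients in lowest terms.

Distribute over the terms of R1 (each basis-blade product reordered to ascending indices, repeated generators contracted through their squares):
(3 e_{1}) R2 = \frac{1351}{60} - \frac{358}{15} e_{12} + \frac{89}{15} e_{13} - \frac{194}{3} e_{23}
(-e_{2}) R2 = \frac{358}{45} + \frac{1351}{180} e_{12} - \frac{194}{9} e_{13} - \frac{89}{45} e_{23}
(-2 e_{3}) R2 = -\frac{178}{45} + \frac{388}{9} e_{12} + \frac{1351}{90} e_{13} - \frac{716}{45} e_{23}
Summing the partial products and collecting blades:
Answer: \frac{1591}{60} + \frac{107}{4} e_{12} - \frac{11}{18} e_{13} - \frac{743}{9} e_{23}


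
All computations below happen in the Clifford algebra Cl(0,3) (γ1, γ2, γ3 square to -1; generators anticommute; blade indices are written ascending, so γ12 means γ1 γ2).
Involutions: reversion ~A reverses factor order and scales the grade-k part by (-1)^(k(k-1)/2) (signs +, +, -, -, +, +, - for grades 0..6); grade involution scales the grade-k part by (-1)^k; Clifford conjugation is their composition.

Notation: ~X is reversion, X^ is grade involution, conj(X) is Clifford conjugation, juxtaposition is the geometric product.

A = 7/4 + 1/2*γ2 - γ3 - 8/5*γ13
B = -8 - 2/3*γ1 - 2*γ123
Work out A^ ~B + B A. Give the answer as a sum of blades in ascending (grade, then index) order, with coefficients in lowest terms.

first term: -14 - 7/6*γ1 + 4/5*γ2 - 104/15*γ3 - 7/3*γ12 + 187/15*γ13 + 7/2*γ123
second term: -14 - 7/6*γ1 - 4/5*γ2 + 104/15*γ3 - 7/3*γ12 + 187/15*γ13 - 7/2*γ123
Answer: -28 - 7/3*γ1 - 14/3*γ12 + 374/15*γ13


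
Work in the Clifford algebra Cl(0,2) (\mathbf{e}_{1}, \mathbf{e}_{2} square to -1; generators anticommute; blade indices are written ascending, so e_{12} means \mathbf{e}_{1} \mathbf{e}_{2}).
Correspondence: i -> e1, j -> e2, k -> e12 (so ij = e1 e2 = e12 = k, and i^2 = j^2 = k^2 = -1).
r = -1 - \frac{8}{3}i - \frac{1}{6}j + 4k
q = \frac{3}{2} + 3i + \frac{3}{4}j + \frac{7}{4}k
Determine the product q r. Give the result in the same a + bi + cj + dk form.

In blades: q = \frac{3}{2} + 3 e_{1} + \frac{3}{4} e_{2} + \frac{7}{4} e_{12}, r = -1 - \frac{8}{3} e_{1} - \frac{1}{6} e_{2} + 4 e_{12}.
Distribute q over r term by term (generator squares from the signature, products reordered to ascending indices): (\frac{3}{2})*r = -\frac{3}{2} - 4 e_{1} - \frac{1}{4} e_{2} + 6 e_{12}; (3 e_{1})*r = 8 - 3 e_{1} - 12 e_{2} - \frac{1}{2} e_{12}; (\frac{3}{4} e_{2})*r = \frac{1}{8} + 3 e_{1} - \frac{3}{4} e_{2} + 2 e_{12}; (\frac{7}{4} e_{12})*r = -7 + \frac{7}{24} e_{1} - \frac{14}{3} e_{2} - \frac{7}{4} e_{12}.
Sum: -\frac{3}{8} - \frac{89}{24} e_{1} - \frac{53}{3} e_{2} + \frac{23}{4} e_{12}; translating back through the correspondence:
Answer: -\frac{3}{8} - \frac{89}{24}i - \frac{53}{3}j + \frac{23}{4}k


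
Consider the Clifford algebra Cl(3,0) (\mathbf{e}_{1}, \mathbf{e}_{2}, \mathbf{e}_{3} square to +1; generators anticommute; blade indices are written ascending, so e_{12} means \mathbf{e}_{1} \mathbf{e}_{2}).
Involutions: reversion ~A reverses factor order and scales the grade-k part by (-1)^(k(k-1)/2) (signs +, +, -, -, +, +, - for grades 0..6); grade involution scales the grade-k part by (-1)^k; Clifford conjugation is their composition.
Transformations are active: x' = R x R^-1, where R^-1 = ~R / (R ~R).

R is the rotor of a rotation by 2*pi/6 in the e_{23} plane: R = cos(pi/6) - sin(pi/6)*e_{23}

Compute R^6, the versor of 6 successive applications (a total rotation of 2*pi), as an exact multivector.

Half-angle bookkeeping: 6 applications in e_{23} add up to rotor phase 6*pi/6 = \pi, so R^6 = cos(\pi) - sin(\pi)*e_{23}.
cos(\pi) = -1 and sin(\pi) = 0, so R^6 = -1. The total rotation 2*pi is 1 full turn, so every vector returns to itself, yet the rotor is -1, on the OTHER sheet of the double cover (an odd number of 2*pi turns).
Answer: -1


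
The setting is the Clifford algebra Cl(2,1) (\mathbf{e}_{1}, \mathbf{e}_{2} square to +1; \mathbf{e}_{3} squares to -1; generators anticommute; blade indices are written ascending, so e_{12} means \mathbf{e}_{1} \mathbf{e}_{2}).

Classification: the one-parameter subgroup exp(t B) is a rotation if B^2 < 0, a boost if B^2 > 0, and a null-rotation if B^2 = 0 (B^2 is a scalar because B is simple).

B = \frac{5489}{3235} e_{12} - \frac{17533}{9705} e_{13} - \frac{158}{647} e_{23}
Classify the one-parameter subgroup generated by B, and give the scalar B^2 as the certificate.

B^2 term by term: the squares give (\frac{5489}{3235})^2*(e_{12})^2 + (-\frac{17533}{9705})^2*(e_{13})^2 + (-\frac{158}{647})^2*(e_{23})^2 = \frac{30129121}{10465225}*(-1) + \frac{307406089}{94187025}*(+1) + \frac{24964}{418609}*(+1) = \frac{4}{9} (each basis 2-blade squares to minus the product of its generators' squares); cross terms between blades sharing an index anticommute and cancel. So B^2 = \frac{4}{9}.
Answer: boost, certificate B^2 = \frac{4}{9}. Key observation: B^2 = \frac{4}{9} is a conjugation invariant, so its sign decides the class regardless of the surface form of B.


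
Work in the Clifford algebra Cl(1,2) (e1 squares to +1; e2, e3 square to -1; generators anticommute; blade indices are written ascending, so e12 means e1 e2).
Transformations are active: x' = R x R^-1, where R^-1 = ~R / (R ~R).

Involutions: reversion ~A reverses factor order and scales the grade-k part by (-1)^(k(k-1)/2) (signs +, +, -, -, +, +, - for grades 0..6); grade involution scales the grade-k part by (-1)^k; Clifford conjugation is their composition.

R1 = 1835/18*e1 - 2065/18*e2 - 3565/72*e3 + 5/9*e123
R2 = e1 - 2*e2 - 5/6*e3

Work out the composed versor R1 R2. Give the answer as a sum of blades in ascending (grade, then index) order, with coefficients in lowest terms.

Distribute over the terms of R2 (each basis-blade product reordered to ascending indices, repeated generators contracted through their squares):
R1 (e1) = 1835/18 + 2065/18*e12 + 3565/72*e13 + 5/9*e23
R1 (-2*e2) = -2065/9 - 1835/9*e12 - 10/9*e13 - 3565/36*e23
R1 (-5/6*e3) = -17825/432 + 25/54*e12 - 9175/108*e13 + 10325/108*e23
Summing the partial products and collecting blades:
Answer: -72905/432 - 2395/27*e12 - 7895/216*e13 - 155/54*e23


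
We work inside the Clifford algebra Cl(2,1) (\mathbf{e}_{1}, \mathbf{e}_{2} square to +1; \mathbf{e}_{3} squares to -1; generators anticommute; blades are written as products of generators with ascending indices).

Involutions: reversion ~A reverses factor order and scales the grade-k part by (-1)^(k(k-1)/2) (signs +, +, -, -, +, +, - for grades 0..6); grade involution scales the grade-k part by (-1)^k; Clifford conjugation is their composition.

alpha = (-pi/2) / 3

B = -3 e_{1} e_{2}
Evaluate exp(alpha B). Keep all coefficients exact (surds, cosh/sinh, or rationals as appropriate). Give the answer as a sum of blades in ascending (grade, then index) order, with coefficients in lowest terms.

B^2 = (-3)^2*(e_{1} e_{2})^2 = 9*(-1) = -9 (a basis 2-blade squares to minus the product of its generators' squares).
B^2 = -9 — the negative square puts this in the circular regime; l = 3, alpha*l = - \frac{\pi}{2}, so exp(alpha B) = cos(- \frac{\pi}{2}) + (sin(- \frac{\pi}{2})/3)*B = 0 + (- \frac{1}{3})*B.
Answer: e_{1} e_{2}


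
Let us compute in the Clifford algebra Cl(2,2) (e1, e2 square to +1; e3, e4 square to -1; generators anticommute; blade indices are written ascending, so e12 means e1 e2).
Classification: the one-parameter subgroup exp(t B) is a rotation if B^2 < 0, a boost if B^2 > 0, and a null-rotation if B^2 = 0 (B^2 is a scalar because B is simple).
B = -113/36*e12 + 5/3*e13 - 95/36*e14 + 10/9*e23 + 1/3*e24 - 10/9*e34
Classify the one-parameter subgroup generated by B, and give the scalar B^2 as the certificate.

B^2 term by term: the squares give (-113/36)^2*(e12)^2 + (5/3)^2*(e13)^2 + (-95/36)^2*(e14)^2 + (10/9)^2*(e23)^2 + (1/3)^2*(e24)^2 + (-10/9)^2*(e34)^2 = 12769/1296*(-1) + 25/9*(+1) + 9025/1296*(+1) + 100/81*(+1) + 1/9*(+1) + 100/81*(-1) = 0 (each basis 2-blade squares to minus the product of its generators' squares); cross terms between blades sharing an index anticommute and cancel; the commuting (index-disjoint) pairs give grade-4 terms 2*c*c'*(blade product), which cancel blade by blade — e1234: 565/81 - 10/9 - 475/81 = 0 — confirming B is simple. So B^2 = 0.
Answer: null-rotation, certificate B^2 = 0. Check the certificate: B^2 = 0, and that sign is decisive whatever form B takes.


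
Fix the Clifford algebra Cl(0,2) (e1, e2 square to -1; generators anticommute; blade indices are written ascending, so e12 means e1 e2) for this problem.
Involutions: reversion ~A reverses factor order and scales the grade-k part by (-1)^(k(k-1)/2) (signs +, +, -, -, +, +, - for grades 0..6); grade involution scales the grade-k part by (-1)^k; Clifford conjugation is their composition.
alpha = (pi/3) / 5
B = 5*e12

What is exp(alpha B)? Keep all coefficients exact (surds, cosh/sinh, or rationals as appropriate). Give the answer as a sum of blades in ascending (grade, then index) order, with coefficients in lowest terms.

B^2 = (5)^2*(e12)^2 = 25*(-1) = -25 (a basis 2-blade squares to minus the product of its generators' squares).
B^2 = -25 — the negative square puts this in the circular regime; l = 5, alpha*l = pi/3, so exp(alpha B) = cos(pi/3) + (sin(pi/3)/5)*B = 1/2 + (sqrt(3)/10)*B.
Answer: 1/2 + sqrt(3)/2*e12


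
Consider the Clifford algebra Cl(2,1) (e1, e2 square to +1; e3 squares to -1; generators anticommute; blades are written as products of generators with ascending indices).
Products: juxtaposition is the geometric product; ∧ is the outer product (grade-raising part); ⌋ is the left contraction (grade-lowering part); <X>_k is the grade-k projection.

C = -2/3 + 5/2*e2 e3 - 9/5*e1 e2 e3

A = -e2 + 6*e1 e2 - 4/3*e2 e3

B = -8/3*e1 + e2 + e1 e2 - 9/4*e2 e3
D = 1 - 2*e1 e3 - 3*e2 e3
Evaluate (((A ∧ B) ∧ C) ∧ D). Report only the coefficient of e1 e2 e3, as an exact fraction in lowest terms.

step 1: -8/3*e1 e2 + 32/9*e1 e2 e3
step 2: 16/9*e1 e2 - 64/27*e1 e2 e3
step 3: 16/9*e1 e2 - 64/27*e1 e2 e3
Answer: -64/27


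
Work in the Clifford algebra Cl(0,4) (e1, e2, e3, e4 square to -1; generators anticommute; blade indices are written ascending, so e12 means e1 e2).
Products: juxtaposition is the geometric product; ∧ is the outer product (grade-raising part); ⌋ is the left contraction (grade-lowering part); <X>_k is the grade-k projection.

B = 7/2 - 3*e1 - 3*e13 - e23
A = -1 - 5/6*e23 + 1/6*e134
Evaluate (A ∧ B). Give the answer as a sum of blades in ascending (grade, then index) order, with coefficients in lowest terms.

step 1: -7/2 + 3*e1 + 3*e13 - 23/12*e23 + 5/2*e123 + 7/12*e134
Answer: -7/2 + 3*e1 + 3*e13 - 23/12*e23 + 5/2*e123 + 7/12*e134


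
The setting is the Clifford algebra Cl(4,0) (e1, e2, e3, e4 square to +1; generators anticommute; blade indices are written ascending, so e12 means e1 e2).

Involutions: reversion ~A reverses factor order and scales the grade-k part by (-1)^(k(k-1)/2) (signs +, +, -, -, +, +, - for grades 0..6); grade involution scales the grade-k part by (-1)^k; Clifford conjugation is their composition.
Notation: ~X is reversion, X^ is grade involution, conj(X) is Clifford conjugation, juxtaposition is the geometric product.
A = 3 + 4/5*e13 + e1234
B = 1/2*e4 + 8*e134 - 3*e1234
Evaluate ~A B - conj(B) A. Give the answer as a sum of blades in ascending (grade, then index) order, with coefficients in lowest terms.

first term: -3 + 8*e2 + 79/10*e4 + 12/5*e24 + 1/2*e123 + 118/5*e134 - 9*e1234
second term: -3 - 8*e2 - 79/10*e4 - 12/5*e24 + 1/2*e123 + 118/5*e134 - 9*e1234
Answer: 16*e2 + 79/5*e4 + 24/5*e24


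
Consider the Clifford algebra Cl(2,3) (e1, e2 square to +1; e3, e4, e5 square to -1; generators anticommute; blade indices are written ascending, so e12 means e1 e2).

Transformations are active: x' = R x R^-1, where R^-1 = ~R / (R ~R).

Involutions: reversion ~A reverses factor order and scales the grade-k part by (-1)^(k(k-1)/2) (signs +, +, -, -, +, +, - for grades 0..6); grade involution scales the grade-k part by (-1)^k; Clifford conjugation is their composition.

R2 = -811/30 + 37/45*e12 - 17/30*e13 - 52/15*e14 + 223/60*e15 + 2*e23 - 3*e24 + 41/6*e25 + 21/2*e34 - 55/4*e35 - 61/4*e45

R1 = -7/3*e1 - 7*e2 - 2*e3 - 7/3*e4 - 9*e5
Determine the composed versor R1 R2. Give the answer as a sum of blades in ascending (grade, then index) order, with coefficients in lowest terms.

Distribute over the terms of R1 (each basis-blade product reordered to ascending indices, repeated generators contracted through their squares):
(-7/3*e1) R2 = 5677/90*e1 - 259/135*e2 + 119/90*e3 + 364/45*e4 - 1561/180*e5 - 14/3*e123 + 7*e124 - 287/18*e125 - 49/2*e134 + 385/12*e135 + 427/12*e145
(-7*e2) R2 = 259/45*e1 + 5677/30*e2 - 14*e3 + 21*e4 - 287/6*e5 - 119/30*e123 - 364/15*e124 + 1561/60*e125 - 147/2*e234 + 385/4*e235 + 427/4*e245
(-2*e3) R2 = 17/15*e1 - 4*e2 + 811/15*e3 + 21*e4 - 55/2*e5 - 74/45*e123 - 104/15*e134 + 223/30*e135 - 6*e234 + 41/3*e235 + 61/2*e345
(-7/3*e4) R2 = 364/45*e1 + 7*e2 - 49/2*e3 + 5677/90*e4 - 427/12*e5 - 259/135*e124 + 119/90*e134 + 1561/180*e145 - 14/3*e234 + 287/18*e245 - 385/12*e345
(-9*e5) R2 = -669/20*e1 - 123/2*e2 + 495/4*e3 + 549/4*e4 + 2433/10*e5 - 37/5*e125 + 51/10*e135 + 156/5*e145 - 18*e235 + 27*e245 - 189/2*e345
Summing the partial products and collecting blades:
Answer: 8029/180*e1 + 3478/27*e2 + 5063/36*e3 + 3005/12*e4 + 5567/45*e5 - 185/18*e123 - 518/27*e124 + 481/180*e125 - 271/9*e134 + 2677/60*e135 + 6791/90*e145 - 505/6*e234 + 1103/12*e235 + 5389/36*e245 - 1153/12*e345
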